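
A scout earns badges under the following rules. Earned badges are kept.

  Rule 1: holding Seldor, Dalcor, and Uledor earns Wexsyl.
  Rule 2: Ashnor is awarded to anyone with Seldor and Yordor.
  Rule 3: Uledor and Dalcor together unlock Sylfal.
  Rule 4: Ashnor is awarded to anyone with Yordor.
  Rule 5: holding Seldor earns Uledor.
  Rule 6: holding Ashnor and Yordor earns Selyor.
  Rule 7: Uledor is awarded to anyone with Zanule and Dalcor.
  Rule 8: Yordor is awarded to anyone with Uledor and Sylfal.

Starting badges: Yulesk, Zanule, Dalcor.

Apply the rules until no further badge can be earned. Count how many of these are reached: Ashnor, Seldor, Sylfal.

With Zanule and Dalcor, Uledor is earned (Rule 7).
With Uledor and Dalcor, Sylfal is earned (Rule 3).
With Uledor and Sylfal, Yordor is earned (Rule 8).
With Yordor, Ashnor is earned (Rule 4).
Ashnor: reached.
No rule produces Seldor, and it is not given.
Sylfal: reached.
Reached: Ashnor and Sylfal — 2 of the 3.

2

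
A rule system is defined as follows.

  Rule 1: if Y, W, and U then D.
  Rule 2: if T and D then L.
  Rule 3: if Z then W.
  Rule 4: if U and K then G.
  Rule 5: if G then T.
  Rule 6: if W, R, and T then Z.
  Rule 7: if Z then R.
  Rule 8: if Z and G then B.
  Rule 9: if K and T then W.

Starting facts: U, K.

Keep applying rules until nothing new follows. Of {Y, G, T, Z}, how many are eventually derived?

From U and K, Rule 4 gives G.
G holds, so T follows (Rule 5).
No rule produces Y, and it is not given.
G: reached.
T: reached.
Z would need W, R, and T (Rule 6), but R is never established.
Reached: G and T — 2 of the 4.

2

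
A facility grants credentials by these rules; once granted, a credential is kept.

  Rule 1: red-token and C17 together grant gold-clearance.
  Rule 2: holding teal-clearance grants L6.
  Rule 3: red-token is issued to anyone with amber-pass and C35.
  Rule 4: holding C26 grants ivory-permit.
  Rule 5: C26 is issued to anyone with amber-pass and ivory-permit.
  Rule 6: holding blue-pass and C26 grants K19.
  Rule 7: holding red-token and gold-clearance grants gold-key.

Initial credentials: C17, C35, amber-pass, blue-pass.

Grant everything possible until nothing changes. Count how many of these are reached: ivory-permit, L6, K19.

ivory-permit would need C26 (Rule 4), but C26 is never granted.
L6 would need teal-clearance (Rule 2), but teal-clearance is never granted.
K19 would need blue-pass and C26 (Rule 6), but C26 is never granted.
None of the 3 are reached.

0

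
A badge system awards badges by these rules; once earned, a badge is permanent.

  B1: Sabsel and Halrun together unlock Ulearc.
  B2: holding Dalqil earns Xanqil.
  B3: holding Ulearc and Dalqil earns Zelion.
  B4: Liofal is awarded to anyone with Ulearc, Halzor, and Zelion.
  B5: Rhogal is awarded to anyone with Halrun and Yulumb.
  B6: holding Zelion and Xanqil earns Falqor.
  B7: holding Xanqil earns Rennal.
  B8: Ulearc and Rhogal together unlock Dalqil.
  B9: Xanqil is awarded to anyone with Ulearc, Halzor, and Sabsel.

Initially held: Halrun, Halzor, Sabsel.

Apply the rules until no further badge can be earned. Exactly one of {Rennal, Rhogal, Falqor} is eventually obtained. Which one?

Rennal

With Sabsel and Halrun, Ulearc is earned (B1).
With Ulearc, Halzor, and Sabsel, Xanqil is earned (B9).
With Xanqil, Rennal is earned (B7).
Rhogal would need Halrun and Yulumb (B5), but Yulumb is never earned. Falqor would need Zelion and Xanqil (B6), but Zelion is never earned.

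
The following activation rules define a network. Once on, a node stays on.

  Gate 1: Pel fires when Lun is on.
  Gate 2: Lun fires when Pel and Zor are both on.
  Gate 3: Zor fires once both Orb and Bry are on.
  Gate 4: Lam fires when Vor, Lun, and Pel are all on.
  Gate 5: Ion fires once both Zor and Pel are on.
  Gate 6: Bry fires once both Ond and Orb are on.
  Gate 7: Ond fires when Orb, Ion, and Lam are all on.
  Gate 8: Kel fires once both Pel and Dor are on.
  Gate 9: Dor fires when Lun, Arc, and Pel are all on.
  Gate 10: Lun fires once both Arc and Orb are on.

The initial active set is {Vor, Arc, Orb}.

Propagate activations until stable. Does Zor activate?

Zor would need Orb and Bry (Gate 3), but Bry never turns on.

No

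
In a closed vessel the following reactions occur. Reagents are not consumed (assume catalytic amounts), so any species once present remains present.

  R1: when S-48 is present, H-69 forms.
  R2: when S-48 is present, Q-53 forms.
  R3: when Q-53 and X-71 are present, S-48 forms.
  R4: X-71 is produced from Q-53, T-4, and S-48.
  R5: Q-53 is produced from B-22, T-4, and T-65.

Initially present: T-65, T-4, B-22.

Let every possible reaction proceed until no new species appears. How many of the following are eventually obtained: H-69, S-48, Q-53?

B-22, T-4, and T-65 present → Q-53 forms (R5).
H-69 would need S-48 (R1), but S-48 never forms.
S-48 would need Q-53 and X-71 (R3), but X-71 never forms.
Q-53: reached.
Reached: Q-53 — 1 of the 3.

1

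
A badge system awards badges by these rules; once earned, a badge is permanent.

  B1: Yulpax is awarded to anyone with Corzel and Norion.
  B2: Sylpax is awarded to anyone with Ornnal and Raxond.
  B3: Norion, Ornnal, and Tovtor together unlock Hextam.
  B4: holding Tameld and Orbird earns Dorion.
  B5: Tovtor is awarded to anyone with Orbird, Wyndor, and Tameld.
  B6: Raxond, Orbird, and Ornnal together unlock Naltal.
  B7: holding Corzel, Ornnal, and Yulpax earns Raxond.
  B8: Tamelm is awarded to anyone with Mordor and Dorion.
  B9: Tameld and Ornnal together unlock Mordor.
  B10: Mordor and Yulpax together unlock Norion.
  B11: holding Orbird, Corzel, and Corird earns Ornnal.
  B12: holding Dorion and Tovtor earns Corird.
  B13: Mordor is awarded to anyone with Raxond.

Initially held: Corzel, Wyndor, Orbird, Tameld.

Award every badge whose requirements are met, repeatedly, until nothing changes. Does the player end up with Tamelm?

With Orbird, Wyndor, and Tameld, Tovtor is earned (B5).
With Tameld and Orbird, Dorion is earned (B4).
With Dorion and Tovtor, Corird is earned (B12).
With Orbird, Corzel, and Corird, Ornnal is earned (B11).
With Tameld and Ornnal, Mordor is earned (B9).
With Mordor and Dorion, Tamelm is earned (B8).

Yes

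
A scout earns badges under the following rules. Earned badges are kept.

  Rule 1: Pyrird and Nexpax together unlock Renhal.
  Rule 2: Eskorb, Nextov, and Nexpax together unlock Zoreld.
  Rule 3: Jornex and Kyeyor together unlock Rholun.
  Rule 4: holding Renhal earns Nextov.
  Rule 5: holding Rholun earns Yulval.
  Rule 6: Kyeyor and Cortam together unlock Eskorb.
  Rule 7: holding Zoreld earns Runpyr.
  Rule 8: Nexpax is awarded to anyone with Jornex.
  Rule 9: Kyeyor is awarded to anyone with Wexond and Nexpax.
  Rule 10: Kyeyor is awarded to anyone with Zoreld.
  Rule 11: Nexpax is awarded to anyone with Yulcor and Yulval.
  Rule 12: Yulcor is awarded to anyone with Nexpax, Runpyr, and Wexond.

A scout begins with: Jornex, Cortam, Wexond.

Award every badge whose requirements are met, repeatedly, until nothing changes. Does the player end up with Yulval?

Yes

With Jornex, Nexpax is earned (Rule 8).
With Wexond and Nexpax, Kyeyor is earned (Rule 9).
With Jornex and Kyeyor, Rholun is earned (Rule 3).
With Rholun, Yulval is earned (Rule 5).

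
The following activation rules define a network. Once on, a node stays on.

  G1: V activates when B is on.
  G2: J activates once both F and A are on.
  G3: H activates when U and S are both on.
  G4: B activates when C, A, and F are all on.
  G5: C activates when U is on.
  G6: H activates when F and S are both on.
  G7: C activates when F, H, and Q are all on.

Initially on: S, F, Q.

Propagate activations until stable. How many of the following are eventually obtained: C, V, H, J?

2

G6: F and S on → H on.
F, H, and Q are on, so C activates (G7).
C: reached.
V would need B (G1), but B never turns on.
H: reached.
J would need F and A (G2), but A never turns on.
Reached: C and H — 2 of the 4.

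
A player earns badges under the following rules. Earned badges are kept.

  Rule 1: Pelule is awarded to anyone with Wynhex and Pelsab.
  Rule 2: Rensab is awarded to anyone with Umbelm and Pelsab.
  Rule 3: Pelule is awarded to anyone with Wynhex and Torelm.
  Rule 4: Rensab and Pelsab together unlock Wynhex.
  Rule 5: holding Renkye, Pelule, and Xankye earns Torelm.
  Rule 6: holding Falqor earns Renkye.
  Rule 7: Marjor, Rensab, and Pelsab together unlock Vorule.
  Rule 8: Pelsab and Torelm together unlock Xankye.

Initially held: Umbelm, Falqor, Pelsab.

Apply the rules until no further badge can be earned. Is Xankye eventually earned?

Xankye would need Pelsab and Torelm (Rule 8), but Torelm is never earned.

No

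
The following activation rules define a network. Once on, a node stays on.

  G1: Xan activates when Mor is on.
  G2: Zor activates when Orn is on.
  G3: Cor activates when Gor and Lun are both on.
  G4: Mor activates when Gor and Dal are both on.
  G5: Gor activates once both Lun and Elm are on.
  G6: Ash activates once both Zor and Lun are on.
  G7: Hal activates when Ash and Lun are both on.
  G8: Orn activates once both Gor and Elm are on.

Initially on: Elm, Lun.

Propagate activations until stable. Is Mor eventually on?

No

Mor would need Gor and Dal (G4), but Dal never turns on.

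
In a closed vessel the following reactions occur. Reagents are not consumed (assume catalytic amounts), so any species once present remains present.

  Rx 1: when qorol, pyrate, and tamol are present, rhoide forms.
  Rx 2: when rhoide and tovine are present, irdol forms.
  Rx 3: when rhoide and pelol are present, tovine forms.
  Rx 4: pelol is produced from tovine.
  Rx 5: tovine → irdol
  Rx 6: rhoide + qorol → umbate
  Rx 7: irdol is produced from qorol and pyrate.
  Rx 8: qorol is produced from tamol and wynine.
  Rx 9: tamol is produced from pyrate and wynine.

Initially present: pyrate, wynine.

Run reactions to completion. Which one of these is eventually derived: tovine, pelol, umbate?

pyrate and wynine present → tamol forms (Rx 9).
tamol and wynine present → qorol forms (Rx 8).
qorol, pyrate, and tamol present → rhoide forms (Rx 1).
rhoide and qorol present → umbate forms (Rx 6).
pelol would need tovine (Rx 4), but tovine never forms. tovine would need rhoide and pelol (Rx 3), but pelol never forms.

umbate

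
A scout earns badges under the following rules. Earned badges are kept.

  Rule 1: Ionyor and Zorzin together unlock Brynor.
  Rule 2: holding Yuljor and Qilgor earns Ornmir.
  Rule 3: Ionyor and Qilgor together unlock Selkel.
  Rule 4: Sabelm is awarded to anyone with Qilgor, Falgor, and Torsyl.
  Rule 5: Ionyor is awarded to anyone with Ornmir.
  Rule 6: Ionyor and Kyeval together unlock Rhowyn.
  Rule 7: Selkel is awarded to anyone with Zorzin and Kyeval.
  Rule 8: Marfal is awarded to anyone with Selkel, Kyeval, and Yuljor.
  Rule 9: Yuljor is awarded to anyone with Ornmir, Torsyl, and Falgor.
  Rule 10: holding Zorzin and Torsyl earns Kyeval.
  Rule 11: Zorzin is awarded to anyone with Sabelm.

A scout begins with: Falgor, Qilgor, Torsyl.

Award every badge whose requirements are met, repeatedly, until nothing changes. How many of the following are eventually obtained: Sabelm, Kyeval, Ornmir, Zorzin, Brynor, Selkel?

With Qilgor, Falgor, and Torsyl, Sabelm is earned (Rule 4).
With Sabelm, Zorzin is earned (Rule 11).
With Zorzin and Torsyl, Kyeval is earned (Rule 10).
With Zorzin and Kyeval, Selkel is earned (Rule 7).
Sabelm: reached.
Kyeval: reached.
Ornmir would need Yuljor and Qilgor (Rule 2), but Yuljor is never earned.
Zorzin: reached.
Brynor would need Ionyor and Zorzin (Rule 1), but Ionyor is never earned.
Selkel: reached.
Reached: Sabelm, Kyeval, Zorzin, and Selkel — 4 of the 6.

4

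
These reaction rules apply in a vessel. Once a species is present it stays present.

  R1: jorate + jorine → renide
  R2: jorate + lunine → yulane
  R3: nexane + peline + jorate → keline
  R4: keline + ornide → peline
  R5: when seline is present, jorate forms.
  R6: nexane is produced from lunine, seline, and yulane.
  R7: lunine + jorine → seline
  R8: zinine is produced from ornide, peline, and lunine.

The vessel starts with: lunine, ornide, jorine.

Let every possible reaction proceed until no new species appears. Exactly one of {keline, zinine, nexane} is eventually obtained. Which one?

lunine and jorine present → seline forms (R7).
seline present → jorate forms (R5).
jorate and lunine present → yulane forms (R2).
lunine, seline, and yulane present → nexane forms (R6).
keline would need nexane, peline, and jorate (R3), but peline never forms. zinine would need ornide, peline, and lunine (R8), but peline never forms.

nexane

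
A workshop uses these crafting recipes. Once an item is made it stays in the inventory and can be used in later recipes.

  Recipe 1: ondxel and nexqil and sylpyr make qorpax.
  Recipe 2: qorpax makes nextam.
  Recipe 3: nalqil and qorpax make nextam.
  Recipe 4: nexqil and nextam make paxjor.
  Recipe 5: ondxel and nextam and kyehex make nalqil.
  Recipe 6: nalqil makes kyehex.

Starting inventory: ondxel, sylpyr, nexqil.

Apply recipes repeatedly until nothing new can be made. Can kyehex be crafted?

kyehex would need nalqil (Recipe 6), but nalqil is never obtained.

No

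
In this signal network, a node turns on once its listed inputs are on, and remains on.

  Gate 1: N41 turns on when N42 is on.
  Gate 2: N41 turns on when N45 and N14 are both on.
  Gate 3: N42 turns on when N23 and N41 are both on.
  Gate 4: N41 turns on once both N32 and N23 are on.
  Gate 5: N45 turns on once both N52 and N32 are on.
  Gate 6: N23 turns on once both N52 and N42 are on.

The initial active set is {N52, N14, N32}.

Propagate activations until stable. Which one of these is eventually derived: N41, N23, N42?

N41

N52 and N32 are on, so N45 turns on (Gate 5).
N45 and N14 are on, so N41 turns on (Gate 2).
N42 would need N23 and N41 (Gate 3), but N23 never turns on. N23 would need N52 and N42 (Gate 6), but N42 never turns on.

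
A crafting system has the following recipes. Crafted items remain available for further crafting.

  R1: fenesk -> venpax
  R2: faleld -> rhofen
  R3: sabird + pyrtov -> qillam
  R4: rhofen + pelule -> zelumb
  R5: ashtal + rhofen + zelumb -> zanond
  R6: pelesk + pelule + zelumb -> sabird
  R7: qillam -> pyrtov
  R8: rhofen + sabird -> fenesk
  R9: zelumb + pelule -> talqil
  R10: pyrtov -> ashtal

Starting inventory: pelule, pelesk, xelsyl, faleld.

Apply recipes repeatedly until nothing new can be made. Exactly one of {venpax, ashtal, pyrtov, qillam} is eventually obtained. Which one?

venpax

Using R2, faleld makes rhofen.
Using R4, rhofen and pelule make zelumb.
Using R6, pelesk, pelule, and zelumb make sabird.
rhofen + sabird -> fenesk (R8).
fenesk -> venpax (R1).
ashtal would need pyrtov (R10), but pyrtov is never obtained. qillam would need sabird and pyrtov (R3), but pyrtov is never obtained. pyrtov would need qillam (R7), but qillam is never obtained.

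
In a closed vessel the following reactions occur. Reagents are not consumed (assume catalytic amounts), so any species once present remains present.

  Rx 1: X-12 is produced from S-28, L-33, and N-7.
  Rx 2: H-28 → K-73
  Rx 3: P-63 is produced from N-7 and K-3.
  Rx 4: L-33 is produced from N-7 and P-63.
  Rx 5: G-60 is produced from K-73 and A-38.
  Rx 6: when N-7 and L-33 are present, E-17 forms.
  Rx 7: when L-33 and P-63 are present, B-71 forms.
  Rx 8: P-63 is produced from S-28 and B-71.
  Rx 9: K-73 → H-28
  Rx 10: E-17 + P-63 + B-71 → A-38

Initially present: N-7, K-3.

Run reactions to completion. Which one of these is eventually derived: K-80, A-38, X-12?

N-7 and K-3 present → P-63 forms (Rx 3).
N-7 and P-63 present → L-33 forms (Rx 4).
L-33 and P-63 present → B-71 forms (Rx 7).
N-7 and L-33 present → E-17 forms (Rx 6).
E-17, P-63, and B-71 present → A-38 forms (Rx 10).
X-12 would need S-28, L-33, and N-7 (Rx 1), but S-28 never forms. No rule produces K-80, and it is not given.

A-38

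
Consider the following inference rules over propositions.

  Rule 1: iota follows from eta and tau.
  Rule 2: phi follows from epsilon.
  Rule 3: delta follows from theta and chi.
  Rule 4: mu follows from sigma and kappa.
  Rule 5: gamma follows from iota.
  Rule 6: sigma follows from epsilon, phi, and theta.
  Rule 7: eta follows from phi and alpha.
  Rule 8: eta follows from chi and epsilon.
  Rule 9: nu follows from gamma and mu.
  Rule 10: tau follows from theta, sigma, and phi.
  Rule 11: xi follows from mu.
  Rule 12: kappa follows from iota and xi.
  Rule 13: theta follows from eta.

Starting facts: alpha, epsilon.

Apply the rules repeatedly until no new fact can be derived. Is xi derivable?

No

xi would need mu (Rule 11), but mu is never established.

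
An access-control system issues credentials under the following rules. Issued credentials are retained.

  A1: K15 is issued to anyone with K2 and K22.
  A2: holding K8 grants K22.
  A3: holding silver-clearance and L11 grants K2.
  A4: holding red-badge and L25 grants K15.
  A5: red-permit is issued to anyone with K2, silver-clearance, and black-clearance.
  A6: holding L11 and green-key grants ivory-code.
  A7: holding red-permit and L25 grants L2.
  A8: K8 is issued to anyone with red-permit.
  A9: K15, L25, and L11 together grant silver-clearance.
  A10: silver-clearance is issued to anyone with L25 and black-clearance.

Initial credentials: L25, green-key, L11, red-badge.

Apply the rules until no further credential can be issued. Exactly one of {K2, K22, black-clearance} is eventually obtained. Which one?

K2

Holding red-badge and L25 grants K15 (A4).
Holding K15, L25, and L11 grants silver-clearance (A9).
Holding silver-clearance and L11 grants K2 (A3).
K22 would need K8 (A2), but K8 is never granted. No rule produces black-clearance, and it is not given.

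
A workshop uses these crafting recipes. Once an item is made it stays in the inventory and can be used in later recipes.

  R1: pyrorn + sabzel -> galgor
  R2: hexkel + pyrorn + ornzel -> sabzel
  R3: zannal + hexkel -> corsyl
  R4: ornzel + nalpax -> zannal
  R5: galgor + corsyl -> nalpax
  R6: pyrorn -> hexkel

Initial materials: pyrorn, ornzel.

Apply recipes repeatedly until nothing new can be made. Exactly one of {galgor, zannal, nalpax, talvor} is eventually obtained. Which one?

pyrorn -> hexkel (R6).
hexkel + pyrorn + ornzel -> sabzel (R2).
Using R1, pyrorn and sabzel make galgor.
nalpax would need galgor and corsyl (R5), but corsyl is never obtained. zannal would need ornzel and nalpax (R4), but nalpax is never obtained. No rule produces talvor, and it is not given.

galgor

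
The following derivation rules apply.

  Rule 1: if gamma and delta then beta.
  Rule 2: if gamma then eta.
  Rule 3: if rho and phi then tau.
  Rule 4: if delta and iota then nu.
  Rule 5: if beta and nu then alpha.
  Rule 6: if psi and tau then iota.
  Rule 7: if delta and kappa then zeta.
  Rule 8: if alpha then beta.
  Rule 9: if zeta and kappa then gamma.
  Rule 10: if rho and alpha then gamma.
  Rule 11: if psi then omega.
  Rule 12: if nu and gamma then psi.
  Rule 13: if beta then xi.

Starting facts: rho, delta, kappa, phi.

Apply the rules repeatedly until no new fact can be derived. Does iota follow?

No

iota would need psi and tau (Rule 6), but psi is never established.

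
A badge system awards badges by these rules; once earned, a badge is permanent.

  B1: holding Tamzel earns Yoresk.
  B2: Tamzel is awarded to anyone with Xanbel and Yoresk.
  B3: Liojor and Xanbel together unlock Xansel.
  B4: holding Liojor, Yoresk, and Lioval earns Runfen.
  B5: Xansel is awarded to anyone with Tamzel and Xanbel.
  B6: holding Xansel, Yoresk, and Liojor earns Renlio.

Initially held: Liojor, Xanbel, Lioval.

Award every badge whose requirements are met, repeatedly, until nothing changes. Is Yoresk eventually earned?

No

Yoresk would need Tamzel (B1), but Tamzel is never earned.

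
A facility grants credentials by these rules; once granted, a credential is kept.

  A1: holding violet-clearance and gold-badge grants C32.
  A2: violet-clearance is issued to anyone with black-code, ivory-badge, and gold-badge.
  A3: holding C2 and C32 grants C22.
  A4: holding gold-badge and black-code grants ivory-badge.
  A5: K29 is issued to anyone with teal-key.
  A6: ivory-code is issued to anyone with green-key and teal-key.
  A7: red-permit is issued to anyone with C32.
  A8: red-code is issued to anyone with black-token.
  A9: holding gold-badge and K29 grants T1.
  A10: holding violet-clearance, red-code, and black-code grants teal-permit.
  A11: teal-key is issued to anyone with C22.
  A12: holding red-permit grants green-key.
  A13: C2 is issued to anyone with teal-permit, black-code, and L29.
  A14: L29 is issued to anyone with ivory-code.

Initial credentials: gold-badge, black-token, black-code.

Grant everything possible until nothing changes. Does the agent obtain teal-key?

teal-key would need C22 (A11), but C22 is never granted.

No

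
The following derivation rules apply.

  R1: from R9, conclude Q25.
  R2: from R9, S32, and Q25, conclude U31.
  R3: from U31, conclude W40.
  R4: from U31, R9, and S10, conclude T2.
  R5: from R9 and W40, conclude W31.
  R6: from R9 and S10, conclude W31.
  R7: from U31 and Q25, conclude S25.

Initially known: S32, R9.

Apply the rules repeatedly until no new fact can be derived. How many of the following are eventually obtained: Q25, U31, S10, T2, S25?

3

From R9, R1 gives Q25.
R9, S32, and Q25 hold, so U31 follows (R2).
From U31 and Q25, R7 gives S25.
Q25: reached.
U31: reached.
No rule produces S10, and it is not given.
T2 would need U31, R9, and S10 (R4), but S10 is never established.
S25: reached.
Reached: Q25, U31, and S25 — 3 of the 5.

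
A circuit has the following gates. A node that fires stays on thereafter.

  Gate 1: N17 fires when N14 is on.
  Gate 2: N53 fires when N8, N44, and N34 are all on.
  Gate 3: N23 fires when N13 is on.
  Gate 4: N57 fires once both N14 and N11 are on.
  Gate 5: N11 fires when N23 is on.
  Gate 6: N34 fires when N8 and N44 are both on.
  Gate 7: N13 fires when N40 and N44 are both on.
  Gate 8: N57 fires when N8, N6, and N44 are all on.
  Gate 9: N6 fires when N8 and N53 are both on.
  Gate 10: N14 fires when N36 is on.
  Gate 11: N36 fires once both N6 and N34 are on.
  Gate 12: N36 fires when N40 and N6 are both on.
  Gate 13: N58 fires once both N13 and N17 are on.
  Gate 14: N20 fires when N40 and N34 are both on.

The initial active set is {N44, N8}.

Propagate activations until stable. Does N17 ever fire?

Yes

Gate 6: N8 and N44 on → N34 on.
N8, N44, and N34 are on, so N53 fires (Gate 2).
N8 and N53 are on, so N6 fires (Gate 9).
Gate 11: N6 and N34 on → N36 on.
N36 is on, so N14 fires (Gate 10).
N14 is on, so N17 fires (Gate 1).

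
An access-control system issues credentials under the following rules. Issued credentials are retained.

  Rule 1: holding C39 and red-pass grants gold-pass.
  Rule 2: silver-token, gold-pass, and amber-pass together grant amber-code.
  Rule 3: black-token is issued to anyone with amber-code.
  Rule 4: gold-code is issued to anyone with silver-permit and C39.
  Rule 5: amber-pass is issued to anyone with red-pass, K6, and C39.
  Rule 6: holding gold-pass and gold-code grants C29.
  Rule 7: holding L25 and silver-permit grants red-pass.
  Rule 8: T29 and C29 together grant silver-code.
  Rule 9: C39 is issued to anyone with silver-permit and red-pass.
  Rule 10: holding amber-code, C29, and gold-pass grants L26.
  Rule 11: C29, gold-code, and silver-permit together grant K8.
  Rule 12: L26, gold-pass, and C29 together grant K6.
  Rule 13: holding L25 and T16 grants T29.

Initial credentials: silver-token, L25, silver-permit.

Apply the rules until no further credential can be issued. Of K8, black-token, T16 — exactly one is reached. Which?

Holding L25 and silver-permit grants red-pass (Rule 7).
Holding silver-permit and red-pass grants C39 (Rule 9).
Holding C39 and red-pass grants gold-pass (Rule 1).
Holding silver-permit and C39 grants gold-code (Rule 4).
Holding gold-pass and gold-code grants C29 (Rule 6).
Holding C29, gold-code, and silver-permit grants K8 (Rule 11).
No rule produces T16, and it is not given. black-token would need amber-code (Rule 3), but amber-code is never granted.

K8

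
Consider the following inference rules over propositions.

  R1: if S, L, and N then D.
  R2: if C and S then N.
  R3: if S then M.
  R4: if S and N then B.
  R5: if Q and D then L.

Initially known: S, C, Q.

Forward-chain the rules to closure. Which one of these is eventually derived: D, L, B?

B

From C and S, R2 gives N.
From S and N, R4 gives B.
L would need Q and D (R5), but D is never established. D would need S, L, and N (R1), but L is never established.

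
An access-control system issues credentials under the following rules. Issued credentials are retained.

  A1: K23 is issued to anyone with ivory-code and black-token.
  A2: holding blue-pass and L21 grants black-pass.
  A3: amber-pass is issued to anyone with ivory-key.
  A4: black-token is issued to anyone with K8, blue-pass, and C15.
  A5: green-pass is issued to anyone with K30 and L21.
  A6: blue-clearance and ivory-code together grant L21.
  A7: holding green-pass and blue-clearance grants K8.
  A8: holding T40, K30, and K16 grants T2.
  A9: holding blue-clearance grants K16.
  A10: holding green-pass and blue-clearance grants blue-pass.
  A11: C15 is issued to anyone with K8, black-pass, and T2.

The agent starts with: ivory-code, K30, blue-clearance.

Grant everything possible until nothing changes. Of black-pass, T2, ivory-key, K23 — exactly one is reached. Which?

Holding blue-clearance and ivory-code grants L21 (A6).
Holding K30 and L21 grants green-pass (A5).
Holding green-pass and blue-clearance grants blue-pass (A10).
Holding blue-pass and L21 grants black-pass (A2).
No rule produces ivory-key, and it is not given. T2 would need T40, K30, and K16 (A8), but T40 is never granted. K23 would need ivory-code and black-token (A1), but black-token is never granted.

black-pass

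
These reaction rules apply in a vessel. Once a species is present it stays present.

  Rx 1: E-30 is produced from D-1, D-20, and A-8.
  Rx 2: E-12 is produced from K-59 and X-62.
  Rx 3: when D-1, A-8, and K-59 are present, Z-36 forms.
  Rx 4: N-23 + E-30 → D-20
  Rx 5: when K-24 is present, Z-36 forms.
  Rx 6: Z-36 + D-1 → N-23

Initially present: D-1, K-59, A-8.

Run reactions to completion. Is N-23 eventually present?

D-1, A-8, and K-59 present → Z-36 forms (Rx 3).
Z-36 and D-1 present → N-23 forms (Rx 6).

Yes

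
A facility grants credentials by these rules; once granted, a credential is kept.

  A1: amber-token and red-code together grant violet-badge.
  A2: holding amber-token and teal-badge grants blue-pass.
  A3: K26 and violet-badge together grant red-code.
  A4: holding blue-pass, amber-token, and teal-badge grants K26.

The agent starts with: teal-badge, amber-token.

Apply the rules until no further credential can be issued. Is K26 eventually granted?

Holding amber-token and teal-badge grants blue-pass (A2).
Holding blue-pass, amber-token, and teal-badge grants K26 (A4).

Yes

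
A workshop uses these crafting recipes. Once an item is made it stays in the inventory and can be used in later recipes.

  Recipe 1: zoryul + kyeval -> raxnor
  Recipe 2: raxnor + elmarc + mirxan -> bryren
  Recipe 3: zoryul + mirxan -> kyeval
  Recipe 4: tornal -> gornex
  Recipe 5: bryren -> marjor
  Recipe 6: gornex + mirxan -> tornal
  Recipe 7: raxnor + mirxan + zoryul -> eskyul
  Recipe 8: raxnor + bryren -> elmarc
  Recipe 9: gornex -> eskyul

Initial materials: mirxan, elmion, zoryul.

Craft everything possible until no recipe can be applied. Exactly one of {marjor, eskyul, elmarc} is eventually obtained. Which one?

Using Recipe 3, zoryul and mirxan make kyeval.
Using Recipe 1, zoryul and kyeval make raxnor.
Using Recipe 7, raxnor, mirxan, and zoryul make eskyul.
elmarc would need raxnor and bryren (Recipe 8), but bryren is never obtained. marjor would need bryren (Recipe 5), but bryren is never obtained.

eskyul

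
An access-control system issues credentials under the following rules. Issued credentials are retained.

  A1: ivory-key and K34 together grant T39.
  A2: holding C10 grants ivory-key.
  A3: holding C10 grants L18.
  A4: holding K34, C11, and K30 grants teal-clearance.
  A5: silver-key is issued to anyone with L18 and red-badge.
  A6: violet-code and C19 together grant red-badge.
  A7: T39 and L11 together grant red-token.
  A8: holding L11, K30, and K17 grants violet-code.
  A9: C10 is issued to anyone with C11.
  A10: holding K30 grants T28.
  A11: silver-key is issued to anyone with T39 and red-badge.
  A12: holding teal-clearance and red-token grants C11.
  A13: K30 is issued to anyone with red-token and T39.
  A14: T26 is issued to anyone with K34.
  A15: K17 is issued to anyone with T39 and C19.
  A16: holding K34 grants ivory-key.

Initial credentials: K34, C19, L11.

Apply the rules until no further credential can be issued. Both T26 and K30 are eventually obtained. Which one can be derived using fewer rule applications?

T26

T26: Holding K34 grants T26 (A14). [1 rule application]
K30: Holding K34 grants ivory-key (A16). Holding ivory-key and K34 grants T39 (A1). Holding T39 and L11 grants red-token (A7). Holding red-token and T39 grants K30 (A13). [4 rule applications]
T26 needs fewer.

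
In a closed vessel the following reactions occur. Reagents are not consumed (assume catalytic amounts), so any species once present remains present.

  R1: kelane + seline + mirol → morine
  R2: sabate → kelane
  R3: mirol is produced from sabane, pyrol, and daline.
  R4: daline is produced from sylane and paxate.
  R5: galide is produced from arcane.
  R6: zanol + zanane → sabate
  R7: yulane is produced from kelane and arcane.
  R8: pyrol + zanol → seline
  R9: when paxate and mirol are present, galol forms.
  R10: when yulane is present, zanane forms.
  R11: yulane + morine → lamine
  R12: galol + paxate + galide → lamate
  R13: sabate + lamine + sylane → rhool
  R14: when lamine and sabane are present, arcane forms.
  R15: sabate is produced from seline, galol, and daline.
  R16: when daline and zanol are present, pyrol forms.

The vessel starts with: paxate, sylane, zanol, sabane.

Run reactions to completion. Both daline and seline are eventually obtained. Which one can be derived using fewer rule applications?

daline: sylane and paxate present → daline forms (R4). [1 rule application]
seline: sylane and paxate present → daline forms (R4). daline and zanol present → pyrol forms (R16). pyrol and zanol present → seline forms (R8). [3 rule applications]
daline needs fewer.

daline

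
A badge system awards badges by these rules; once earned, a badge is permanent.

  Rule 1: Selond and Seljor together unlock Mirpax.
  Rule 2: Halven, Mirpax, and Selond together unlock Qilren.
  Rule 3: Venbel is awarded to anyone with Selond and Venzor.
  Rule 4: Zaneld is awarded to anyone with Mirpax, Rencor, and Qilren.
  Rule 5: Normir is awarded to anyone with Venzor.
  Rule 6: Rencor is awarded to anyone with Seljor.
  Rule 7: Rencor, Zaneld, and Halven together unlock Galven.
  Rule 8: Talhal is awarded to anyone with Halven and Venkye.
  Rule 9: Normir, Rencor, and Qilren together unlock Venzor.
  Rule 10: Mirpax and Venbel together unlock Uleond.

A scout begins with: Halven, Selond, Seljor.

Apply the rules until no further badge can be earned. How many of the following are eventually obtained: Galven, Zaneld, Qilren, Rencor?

With Selond and Seljor, Mirpax is earned (Rule 1).
With Seljor, Rencor is earned (Rule 6).
With Halven, Mirpax, and Selond, Qilren is earned (Rule 2).
With Mirpax, Rencor, and Qilren, Zaneld is earned (Rule 4).
With Rencor, Zaneld, and Halven, Galven is earned (Rule 7).
Galven: reached.
Zaneld: reached.
Qilren: reached.
Rencor: reached.
All 4 are reached.

4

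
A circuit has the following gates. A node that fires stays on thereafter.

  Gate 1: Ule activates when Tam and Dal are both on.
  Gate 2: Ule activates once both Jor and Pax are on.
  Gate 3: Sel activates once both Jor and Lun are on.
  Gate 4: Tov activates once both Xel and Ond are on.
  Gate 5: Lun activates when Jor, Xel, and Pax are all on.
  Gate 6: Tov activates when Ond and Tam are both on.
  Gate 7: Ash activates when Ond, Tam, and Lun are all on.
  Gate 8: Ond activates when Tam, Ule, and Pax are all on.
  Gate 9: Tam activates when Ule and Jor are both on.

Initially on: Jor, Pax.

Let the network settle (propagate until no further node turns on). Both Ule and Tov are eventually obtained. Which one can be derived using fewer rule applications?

Ule

Ule: Gate 2: Jor and Pax on → Ule on. [1 rule application]
Tov: Jor and Pax are on, so Ule activates (Gate 2). Ule and Jor are on, so Tam activates (Gate 9). Tam, Ule, and Pax are on, so Ond activates (Gate 8). Gate 6: Ond and Tam on → Tov on. [4 rule applications]
Ule needs fewer.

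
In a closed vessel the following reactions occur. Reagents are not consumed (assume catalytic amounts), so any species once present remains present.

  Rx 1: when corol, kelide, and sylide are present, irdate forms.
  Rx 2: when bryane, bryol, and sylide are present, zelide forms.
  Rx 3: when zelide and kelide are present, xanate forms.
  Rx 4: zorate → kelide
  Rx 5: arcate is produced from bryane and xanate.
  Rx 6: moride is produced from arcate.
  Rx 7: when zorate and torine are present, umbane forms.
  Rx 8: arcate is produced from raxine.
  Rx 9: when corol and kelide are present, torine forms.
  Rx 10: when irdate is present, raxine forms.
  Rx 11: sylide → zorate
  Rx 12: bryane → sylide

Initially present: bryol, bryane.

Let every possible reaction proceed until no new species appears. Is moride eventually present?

Yes

bryane present → sylide forms (Rx 12).
bryane, bryol, and sylide present → zelide forms (Rx 2).
sylide present → zorate forms (Rx 11).
zorate present → kelide forms (Rx 4).
zelide and kelide present → xanate forms (Rx 3).
bryane and xanate present → arcate forms (Rx 5).
arcate present → moride forms (Rx 6).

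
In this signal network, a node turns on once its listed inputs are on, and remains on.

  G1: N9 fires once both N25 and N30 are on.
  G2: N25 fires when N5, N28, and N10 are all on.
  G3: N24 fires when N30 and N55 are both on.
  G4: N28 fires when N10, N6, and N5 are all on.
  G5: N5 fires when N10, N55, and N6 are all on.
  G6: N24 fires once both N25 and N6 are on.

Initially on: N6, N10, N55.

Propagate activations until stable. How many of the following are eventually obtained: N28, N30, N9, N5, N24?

N10, N55, and N6 are on, so N5 fires (G5).
G4: N10, N6, and N5 on → N28 on.
N5, N28, and N10 are on, so N25 fires (G2).
G6: N25 and N6 on → N24 on.
N28: reached.
No rule produces N30, and it is not given.
N9 would need N25 and N30 (G1), but N30 never turns on.
N5: reached.
N24: reached.
Reached: N28, N5, and N24 — 3 of the 5.

3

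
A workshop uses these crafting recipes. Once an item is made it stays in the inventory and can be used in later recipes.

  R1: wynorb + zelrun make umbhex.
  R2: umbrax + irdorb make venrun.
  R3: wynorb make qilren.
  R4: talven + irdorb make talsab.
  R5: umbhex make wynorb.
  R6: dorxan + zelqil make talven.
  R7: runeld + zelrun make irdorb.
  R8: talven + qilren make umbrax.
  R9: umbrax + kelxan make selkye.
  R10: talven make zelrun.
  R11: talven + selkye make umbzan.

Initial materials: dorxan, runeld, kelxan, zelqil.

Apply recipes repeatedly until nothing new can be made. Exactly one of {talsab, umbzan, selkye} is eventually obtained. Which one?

talsab

Using R6, dorxan and zelqil make talven.
talven → zelrun (R10).
Using R7, runeld and zelrun make irdorb.
Using R4, talven and irdorb make talsab.
umbzan would need talven and selkye (R11), but selkye is never obtained. selkye would need umbrax and kelxan (R9), but umbrax is never obtained.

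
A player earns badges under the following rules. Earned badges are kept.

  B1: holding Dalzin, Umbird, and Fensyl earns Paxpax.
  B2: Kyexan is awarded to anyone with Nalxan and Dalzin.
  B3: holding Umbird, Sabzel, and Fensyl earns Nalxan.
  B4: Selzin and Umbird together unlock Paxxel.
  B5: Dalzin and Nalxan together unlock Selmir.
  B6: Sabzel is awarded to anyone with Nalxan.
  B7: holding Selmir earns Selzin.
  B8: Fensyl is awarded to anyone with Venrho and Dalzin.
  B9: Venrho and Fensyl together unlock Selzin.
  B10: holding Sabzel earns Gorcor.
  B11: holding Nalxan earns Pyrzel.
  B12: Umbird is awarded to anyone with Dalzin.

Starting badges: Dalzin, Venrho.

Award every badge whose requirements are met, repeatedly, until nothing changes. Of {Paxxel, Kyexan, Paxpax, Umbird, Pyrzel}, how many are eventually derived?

3

With Dalzin, Umbird is earned (B12).
With Venrho and Dalzin, Fensyl is earned (B8).
With Dalzin, Umbird, and Fensyl, Paxpax is earned (B1).
With Venrho and Fensyl, Selzin is earned (B9).
With Selzin and Umbird, Paxxel is earned (B4).
Paxxel: reached.
Kyexan would need Nalxan and Dalzin (B2), but Nalxan is never earned.
Paxpax: reached.
Umbird: reached.
Pyrzel would need Nalxan (B11), but Nalxan is never earned.
Reached: Paxxel, Paxpax, and Umbird — 3 of the 5.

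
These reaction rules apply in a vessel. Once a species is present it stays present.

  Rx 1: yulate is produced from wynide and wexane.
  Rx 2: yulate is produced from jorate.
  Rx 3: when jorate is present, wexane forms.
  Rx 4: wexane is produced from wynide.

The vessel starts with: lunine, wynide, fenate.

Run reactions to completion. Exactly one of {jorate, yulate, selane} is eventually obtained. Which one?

yulate

wynide present → wexane forms (Rx 4).
wynide and wexane present → yulate forms (Rx 1).
No rule produces jorate, and it is not given. No rule produces selane, and it is not given.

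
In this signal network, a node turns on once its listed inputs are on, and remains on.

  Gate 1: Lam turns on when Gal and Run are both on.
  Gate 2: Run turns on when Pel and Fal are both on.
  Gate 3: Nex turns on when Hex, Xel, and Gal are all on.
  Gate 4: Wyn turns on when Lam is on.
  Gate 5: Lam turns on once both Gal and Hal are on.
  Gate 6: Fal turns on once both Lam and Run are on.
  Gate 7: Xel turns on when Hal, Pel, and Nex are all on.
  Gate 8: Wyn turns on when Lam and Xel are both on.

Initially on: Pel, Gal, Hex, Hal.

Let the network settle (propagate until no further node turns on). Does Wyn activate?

Yes

Gal and Hal are on, so Lam turns on (Gate 5).
Lam is on, so Wyn turns on (Gate 4).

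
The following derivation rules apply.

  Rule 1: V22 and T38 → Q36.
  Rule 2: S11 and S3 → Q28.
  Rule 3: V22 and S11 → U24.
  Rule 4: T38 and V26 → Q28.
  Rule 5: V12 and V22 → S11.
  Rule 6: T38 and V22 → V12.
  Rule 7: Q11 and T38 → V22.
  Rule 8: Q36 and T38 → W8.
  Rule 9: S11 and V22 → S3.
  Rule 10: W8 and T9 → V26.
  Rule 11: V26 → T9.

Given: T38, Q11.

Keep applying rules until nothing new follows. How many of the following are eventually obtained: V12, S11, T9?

2

Q11 and T38 hold, so V22 follows (Rule 7).
From T38 and V22, Rule 6 gives V12.
From V12 and V22, Rule 5 gives S11.
V12: reached.
S11: reached.
T9 would need V26 (Rule 11), but V26 is never established.
Reached: V12 and S11 — 2 of the 3.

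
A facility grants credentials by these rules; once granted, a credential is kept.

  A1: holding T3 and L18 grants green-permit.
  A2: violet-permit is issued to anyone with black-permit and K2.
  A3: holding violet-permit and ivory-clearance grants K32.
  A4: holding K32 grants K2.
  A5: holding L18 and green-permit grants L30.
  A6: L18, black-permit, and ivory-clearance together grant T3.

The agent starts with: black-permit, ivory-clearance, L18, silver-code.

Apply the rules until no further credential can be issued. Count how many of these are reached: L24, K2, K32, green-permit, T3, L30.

3

Holding L18, black-permit, and ivory-clearance grants T3 (A6).
Holding T3 and L18 grants green-permit (A1).
Holding L18 and green-permit grants L30 (A5).
No rule produces L24, and it is not given.
K2 would need K32 (A4), but K32 is never granted.
K32 would need violet-permit and ivory-clearance (A3), but violet-permit is never granted.
green-permit: reached.
T3: reached.
L30: reached.
Reached: green-permit, T3, and L30 — 3 of the 6.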